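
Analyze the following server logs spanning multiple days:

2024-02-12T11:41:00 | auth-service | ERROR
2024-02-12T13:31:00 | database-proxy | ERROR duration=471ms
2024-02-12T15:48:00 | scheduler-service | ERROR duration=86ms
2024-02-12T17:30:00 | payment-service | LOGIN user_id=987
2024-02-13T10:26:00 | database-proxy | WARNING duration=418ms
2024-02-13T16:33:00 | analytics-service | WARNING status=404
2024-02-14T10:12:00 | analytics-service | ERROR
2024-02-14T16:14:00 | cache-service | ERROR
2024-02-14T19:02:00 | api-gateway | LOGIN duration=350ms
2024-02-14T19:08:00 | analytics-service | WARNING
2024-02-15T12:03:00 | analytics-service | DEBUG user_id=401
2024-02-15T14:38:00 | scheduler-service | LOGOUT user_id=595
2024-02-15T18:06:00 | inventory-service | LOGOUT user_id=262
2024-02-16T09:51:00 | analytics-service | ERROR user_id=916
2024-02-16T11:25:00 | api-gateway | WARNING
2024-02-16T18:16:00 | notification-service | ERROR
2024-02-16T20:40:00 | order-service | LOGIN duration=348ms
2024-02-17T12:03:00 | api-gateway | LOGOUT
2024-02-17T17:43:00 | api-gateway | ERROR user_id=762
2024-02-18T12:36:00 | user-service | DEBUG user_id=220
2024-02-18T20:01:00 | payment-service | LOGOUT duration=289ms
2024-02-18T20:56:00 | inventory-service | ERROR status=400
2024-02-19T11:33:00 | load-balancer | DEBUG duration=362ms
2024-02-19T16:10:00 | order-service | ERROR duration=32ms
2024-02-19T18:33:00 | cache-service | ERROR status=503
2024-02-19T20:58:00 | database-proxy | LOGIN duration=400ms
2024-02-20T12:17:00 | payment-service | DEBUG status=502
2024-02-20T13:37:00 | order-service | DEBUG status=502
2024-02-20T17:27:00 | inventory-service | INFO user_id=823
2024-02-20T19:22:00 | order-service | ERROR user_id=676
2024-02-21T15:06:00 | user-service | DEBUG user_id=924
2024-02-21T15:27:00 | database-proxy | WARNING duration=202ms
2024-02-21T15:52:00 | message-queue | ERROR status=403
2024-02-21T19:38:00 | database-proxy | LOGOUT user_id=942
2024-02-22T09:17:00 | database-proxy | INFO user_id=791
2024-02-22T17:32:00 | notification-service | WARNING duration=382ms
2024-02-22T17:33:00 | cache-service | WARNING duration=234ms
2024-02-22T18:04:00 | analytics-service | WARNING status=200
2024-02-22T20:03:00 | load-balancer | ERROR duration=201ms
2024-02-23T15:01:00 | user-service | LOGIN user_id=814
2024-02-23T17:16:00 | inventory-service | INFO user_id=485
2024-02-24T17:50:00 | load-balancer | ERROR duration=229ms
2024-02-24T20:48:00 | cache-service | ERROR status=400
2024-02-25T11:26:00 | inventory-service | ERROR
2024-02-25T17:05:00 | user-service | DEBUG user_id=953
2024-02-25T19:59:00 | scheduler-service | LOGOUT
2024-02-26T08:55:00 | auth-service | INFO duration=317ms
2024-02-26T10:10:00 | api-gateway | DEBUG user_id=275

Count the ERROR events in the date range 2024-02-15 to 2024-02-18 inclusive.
4

To filter by date range:

1. Date range: 2024-02-15 through 2024-02-18, both dates inclusive
2. Filter for ERROR events whose date falls in this range
3. Count matching events: 4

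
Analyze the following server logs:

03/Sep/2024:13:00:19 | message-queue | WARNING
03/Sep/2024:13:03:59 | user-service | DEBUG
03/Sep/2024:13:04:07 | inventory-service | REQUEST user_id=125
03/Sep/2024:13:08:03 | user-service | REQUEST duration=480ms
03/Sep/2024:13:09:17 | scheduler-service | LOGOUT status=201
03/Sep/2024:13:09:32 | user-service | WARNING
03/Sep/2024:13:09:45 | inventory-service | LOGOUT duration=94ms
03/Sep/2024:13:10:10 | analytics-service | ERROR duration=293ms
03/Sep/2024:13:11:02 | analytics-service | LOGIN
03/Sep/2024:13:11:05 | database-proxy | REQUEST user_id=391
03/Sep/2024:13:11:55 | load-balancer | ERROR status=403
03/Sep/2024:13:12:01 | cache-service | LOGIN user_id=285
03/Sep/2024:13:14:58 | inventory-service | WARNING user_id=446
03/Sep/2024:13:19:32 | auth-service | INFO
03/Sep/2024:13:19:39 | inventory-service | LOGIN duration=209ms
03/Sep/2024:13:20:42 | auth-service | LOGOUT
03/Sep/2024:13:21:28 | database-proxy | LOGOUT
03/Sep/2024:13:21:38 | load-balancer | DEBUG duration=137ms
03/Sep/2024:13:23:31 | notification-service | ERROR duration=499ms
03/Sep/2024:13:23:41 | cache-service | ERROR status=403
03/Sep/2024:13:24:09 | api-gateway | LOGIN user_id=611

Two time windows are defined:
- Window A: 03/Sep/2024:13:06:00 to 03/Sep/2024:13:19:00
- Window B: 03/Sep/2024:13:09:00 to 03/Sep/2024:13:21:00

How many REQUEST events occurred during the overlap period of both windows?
1

To find overlap events:

1. Window A: 03/Sep/2024:13:06:00 to 03/Sep/2024:13:19:00
2. Window B: 03/Sep/2024:13:09:00 to 03/Sep/2024:13:21:00
3. Overlap period: 03/Sep/2024:13:09:00 to 03/Sep/2024:13:19:00
4. Count REQUEST events in overlap: 1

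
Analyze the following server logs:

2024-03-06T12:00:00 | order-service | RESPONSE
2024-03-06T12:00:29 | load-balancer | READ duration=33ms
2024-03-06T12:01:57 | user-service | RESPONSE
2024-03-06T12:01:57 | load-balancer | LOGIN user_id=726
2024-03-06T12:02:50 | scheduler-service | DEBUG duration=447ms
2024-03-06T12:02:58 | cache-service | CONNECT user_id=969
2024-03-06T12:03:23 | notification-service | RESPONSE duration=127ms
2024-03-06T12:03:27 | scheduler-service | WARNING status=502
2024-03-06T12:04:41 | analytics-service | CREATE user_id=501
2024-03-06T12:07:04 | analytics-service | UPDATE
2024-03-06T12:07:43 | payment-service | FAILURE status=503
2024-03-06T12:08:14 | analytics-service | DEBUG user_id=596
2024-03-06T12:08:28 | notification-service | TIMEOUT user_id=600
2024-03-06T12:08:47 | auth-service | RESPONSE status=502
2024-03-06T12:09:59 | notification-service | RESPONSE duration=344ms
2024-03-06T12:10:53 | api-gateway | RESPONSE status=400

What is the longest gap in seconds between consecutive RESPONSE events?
324

To find the longest gap:

1. Extract all RESPONSE events in chronological order
2. Calculate time differences between consecutive events
3. Find the maximum difference
4. Longest gap: 324 seconds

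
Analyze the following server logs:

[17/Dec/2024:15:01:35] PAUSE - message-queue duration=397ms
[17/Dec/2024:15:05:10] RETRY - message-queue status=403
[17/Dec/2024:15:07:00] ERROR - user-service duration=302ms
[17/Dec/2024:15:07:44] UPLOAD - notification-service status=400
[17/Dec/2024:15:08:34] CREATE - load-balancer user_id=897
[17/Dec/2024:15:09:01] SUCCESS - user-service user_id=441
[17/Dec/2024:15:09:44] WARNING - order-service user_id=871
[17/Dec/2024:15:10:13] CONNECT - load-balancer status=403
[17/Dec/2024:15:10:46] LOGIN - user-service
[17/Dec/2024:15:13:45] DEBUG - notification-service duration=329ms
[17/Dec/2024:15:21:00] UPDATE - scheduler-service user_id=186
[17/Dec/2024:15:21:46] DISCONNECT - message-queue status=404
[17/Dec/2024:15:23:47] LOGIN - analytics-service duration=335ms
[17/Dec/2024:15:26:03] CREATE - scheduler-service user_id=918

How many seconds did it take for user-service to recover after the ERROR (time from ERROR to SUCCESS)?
121

To calculate recovery time:

1. Find ERROR event for user-service: 17/Dec/2024:15:07:00
2. Find next SUCCESS event for user-service: 17/Dec/2024:15:09:01
3. Recovery time: 17/Dec/2024:15:09:01 - 17/Dec/2024:15:07:00 = 121 seconds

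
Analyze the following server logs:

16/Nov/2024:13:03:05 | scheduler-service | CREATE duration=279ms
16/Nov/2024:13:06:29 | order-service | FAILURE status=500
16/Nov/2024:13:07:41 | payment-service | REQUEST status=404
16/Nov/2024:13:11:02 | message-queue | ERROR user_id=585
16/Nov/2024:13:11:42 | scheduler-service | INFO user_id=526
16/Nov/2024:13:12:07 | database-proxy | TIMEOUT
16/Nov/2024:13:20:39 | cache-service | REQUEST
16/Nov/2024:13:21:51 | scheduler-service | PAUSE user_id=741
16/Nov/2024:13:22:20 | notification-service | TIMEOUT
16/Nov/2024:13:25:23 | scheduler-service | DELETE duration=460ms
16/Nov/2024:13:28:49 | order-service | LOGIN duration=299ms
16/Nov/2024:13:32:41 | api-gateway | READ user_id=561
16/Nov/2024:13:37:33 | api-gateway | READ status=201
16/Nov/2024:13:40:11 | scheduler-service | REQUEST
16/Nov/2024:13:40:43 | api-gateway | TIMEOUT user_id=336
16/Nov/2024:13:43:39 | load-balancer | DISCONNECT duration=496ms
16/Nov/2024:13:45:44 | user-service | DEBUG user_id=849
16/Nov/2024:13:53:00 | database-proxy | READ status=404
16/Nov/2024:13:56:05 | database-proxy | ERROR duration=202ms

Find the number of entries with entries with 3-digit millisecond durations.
5

To find matching entries:

1. Pattern to match: entries with 3-digit millisecond durations
2. Scan each log entry for the pattern
3. Count matches: 5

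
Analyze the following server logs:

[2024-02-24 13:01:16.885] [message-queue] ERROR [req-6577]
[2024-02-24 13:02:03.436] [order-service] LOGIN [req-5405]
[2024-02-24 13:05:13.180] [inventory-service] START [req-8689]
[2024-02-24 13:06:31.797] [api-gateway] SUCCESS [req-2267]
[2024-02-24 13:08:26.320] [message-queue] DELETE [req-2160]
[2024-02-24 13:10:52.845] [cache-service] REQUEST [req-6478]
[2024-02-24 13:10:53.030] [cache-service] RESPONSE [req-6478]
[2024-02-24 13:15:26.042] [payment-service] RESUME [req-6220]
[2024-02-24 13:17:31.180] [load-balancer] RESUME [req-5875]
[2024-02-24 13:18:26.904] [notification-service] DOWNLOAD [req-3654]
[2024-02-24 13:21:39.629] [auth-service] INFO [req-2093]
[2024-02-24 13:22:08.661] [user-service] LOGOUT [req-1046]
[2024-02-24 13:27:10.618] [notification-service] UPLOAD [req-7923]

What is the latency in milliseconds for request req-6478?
185

To calculate latency:

1. Find REQUEST with id req-6478: 2024-02-24 13:10:52.845
2. Find RESPONSE with id req-6478: 2024-02-24 13:10:53.030
3. Latency: 2024-02-24 13:10:53.030 - 2024-02-24 13:10:52.845 = 185ms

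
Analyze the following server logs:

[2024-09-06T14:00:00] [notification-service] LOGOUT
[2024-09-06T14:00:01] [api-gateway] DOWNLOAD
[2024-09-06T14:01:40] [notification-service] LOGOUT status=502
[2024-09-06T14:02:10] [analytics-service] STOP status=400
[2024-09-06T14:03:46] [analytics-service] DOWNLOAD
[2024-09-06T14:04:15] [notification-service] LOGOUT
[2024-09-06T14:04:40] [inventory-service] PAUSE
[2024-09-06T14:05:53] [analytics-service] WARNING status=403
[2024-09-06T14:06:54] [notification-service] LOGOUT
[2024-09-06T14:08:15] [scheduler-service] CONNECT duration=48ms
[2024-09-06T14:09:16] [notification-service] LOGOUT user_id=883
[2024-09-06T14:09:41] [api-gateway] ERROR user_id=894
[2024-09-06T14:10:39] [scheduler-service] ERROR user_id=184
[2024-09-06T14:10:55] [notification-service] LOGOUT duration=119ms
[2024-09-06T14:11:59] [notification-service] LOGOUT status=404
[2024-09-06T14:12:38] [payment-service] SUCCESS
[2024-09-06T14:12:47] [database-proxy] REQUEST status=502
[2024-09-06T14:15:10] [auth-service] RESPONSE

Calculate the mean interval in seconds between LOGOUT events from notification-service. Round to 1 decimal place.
119.8

To calculate average interval:

1. Find all LOGOUT events for notification-service in order
2. Calculate time gaps between consecutive events
3. Compute mean of gaps: 719 / 6 = 119.8 seconds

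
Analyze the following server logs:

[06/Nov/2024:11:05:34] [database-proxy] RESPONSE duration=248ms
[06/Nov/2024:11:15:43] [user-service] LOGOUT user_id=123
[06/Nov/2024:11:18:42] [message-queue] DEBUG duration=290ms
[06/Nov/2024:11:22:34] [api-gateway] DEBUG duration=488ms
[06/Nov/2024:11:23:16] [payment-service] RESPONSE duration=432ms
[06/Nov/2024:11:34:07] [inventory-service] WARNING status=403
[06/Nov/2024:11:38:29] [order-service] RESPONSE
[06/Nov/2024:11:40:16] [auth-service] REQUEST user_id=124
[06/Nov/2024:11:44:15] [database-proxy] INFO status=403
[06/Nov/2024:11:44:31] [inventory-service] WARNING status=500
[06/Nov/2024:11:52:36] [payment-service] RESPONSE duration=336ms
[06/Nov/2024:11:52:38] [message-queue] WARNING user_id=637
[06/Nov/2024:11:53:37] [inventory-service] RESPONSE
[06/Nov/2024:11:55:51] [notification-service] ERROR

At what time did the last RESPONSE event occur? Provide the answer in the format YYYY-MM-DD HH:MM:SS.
2024-11-06 11:53:37

To find the last event:

1. Filter for all RESPONSE events
2. Sort by timestamp
3. Select the last one
4. Timestamp: 2024-11-06 11:53:37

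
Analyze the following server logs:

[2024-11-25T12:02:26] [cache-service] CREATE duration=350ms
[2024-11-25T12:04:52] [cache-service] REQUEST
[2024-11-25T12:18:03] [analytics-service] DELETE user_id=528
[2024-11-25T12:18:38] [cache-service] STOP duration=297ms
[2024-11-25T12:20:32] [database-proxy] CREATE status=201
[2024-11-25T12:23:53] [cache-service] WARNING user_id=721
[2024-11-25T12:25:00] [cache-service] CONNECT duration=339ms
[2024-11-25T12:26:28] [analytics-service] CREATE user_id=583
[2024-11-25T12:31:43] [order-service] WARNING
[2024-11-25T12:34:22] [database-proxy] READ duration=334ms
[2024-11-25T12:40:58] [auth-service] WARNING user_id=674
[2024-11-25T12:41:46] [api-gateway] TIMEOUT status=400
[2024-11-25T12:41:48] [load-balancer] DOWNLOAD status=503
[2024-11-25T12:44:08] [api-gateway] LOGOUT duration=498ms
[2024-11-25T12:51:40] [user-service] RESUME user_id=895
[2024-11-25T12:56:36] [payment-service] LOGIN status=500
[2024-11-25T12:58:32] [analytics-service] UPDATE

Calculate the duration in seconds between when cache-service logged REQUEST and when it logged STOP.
826

To find the time between events:

1. Locate the first REQUEST event for cache-service: 2024-11-25T12:04:52
2. Locate the first STOP event for cache-service: 2024-11-25T12:18:38
3. Calculate the difference: 2024-11-25T12:18:38 - 2024-11-25T12:04:52 = 826 seconds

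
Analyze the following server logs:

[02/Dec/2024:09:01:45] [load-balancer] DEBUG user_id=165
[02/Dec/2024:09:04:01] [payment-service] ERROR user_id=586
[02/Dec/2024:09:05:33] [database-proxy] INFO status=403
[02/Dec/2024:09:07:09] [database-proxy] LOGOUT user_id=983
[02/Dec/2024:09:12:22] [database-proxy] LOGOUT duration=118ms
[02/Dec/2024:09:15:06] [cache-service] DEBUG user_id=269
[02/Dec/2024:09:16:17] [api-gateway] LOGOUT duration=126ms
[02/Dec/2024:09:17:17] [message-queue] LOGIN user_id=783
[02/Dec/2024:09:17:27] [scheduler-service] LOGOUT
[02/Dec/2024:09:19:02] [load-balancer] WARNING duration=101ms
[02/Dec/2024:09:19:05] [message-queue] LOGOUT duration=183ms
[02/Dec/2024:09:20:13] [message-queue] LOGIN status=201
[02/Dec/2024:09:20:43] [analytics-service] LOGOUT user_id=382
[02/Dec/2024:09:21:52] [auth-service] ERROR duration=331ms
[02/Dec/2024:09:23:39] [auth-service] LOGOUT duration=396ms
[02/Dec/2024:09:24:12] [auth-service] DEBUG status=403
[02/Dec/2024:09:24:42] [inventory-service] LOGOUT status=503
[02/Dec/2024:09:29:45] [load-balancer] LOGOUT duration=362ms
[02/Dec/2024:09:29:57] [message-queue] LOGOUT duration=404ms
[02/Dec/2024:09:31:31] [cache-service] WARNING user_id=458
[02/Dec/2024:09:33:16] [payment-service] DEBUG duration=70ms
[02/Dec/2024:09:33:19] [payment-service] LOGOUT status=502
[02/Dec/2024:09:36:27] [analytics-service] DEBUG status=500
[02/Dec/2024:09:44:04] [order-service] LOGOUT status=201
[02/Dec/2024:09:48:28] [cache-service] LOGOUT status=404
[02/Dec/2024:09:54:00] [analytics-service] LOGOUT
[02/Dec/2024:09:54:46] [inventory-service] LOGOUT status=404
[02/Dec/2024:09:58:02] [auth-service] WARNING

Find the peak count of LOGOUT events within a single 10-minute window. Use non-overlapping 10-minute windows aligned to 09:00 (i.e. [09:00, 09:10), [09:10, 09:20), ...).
5

To find the burst window:

1. Divide the log period into non-overlapping 10-minute windows starting at 09:00
2. Count LOGOUT events in each window
3. Find the window with maximum count
4. Maximum events in a window: 5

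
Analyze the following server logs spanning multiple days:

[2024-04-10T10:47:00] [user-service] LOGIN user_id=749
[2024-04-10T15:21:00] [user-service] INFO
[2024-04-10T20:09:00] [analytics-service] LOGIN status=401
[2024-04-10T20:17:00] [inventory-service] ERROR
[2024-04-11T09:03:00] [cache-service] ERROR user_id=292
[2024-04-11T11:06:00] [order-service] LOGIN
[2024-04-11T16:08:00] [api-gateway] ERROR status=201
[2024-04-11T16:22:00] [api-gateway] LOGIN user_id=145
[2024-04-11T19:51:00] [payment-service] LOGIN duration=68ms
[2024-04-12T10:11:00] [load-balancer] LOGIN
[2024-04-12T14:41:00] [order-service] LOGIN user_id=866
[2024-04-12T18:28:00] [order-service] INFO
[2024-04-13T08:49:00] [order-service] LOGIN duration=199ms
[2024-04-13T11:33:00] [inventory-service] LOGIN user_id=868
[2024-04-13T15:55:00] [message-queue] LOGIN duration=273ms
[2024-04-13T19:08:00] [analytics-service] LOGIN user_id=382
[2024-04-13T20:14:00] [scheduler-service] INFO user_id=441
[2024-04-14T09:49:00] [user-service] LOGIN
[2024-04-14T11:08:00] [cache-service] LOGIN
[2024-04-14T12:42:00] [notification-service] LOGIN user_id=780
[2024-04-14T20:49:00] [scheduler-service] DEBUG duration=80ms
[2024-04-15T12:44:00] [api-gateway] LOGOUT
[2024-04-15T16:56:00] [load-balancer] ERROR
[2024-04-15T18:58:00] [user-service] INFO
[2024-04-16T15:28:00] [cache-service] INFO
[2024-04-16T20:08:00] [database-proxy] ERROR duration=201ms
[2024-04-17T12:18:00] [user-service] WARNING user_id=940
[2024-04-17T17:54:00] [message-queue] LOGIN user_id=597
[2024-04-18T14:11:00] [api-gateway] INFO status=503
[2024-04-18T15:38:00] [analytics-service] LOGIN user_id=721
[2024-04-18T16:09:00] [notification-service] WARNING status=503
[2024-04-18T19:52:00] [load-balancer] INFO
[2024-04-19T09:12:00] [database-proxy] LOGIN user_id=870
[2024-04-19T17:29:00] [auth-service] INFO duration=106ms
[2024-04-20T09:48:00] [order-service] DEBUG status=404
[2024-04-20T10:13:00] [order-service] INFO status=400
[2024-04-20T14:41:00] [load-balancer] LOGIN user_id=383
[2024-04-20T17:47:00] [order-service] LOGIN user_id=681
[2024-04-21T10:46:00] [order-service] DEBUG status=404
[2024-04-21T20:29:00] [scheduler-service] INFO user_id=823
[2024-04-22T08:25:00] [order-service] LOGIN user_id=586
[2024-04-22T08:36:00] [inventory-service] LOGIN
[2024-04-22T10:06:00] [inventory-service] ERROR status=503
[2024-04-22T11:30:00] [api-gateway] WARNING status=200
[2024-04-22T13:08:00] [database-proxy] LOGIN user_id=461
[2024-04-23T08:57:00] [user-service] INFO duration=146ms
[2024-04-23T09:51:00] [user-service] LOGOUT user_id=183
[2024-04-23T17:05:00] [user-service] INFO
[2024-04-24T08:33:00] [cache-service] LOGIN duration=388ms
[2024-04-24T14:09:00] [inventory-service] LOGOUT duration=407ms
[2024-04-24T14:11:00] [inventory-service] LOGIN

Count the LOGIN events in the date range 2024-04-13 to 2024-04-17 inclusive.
8

To filter by date range:

1. Date range: 2024-04-13 through 2024-04-17, both dates inclusive
2. Filter for LOGIN events whose date falls in this range
3. Count matching events: 8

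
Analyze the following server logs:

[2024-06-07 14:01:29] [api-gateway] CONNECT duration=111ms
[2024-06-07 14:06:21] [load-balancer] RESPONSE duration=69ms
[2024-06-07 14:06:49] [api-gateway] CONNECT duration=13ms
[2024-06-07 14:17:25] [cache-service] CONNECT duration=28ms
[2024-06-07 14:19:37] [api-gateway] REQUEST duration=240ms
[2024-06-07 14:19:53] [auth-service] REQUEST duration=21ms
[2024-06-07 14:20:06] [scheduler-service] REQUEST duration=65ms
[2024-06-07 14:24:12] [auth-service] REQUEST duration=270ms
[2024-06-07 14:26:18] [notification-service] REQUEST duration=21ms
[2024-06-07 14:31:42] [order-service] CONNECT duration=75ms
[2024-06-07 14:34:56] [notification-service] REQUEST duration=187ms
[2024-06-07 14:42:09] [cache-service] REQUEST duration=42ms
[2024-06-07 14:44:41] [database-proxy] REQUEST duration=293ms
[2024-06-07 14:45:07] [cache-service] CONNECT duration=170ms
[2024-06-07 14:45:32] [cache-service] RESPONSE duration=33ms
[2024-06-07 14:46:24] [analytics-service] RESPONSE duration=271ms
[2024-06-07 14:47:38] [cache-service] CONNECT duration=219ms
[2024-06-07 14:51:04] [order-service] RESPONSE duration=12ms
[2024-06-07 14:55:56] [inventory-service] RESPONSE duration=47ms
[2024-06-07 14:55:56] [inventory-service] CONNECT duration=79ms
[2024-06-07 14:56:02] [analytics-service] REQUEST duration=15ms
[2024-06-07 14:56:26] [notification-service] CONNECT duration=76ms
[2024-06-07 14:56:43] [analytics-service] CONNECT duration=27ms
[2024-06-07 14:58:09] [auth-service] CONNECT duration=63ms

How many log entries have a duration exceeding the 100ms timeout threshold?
8

To count timeouts:

1. Threshold: 100ms
2. Extract duration from each log entry
3. Count entries where duration > 100
4. Timeout count: 8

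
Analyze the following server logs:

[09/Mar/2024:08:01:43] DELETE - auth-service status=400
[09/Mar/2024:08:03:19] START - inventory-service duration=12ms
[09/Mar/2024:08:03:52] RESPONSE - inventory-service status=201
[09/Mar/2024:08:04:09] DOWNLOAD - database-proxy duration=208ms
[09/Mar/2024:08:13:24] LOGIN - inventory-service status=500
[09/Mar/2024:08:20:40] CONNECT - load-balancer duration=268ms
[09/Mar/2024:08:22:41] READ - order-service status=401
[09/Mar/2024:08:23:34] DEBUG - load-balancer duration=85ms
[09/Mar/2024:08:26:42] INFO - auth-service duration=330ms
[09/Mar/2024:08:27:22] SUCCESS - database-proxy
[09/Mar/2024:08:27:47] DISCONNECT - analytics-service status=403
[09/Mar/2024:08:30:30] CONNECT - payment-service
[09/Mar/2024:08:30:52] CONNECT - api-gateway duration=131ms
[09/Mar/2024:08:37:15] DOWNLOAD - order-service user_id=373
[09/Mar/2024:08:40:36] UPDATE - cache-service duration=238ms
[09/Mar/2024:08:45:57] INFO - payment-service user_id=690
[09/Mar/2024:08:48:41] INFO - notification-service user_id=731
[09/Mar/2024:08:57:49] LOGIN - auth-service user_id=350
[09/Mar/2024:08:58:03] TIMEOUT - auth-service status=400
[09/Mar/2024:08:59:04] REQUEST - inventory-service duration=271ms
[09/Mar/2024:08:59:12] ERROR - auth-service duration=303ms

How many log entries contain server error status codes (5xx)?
1

To find matching entries:

1. Pattern to match: server error status codes (5xx)
2. Scan each log entry for the pattern
3. Count matches: 1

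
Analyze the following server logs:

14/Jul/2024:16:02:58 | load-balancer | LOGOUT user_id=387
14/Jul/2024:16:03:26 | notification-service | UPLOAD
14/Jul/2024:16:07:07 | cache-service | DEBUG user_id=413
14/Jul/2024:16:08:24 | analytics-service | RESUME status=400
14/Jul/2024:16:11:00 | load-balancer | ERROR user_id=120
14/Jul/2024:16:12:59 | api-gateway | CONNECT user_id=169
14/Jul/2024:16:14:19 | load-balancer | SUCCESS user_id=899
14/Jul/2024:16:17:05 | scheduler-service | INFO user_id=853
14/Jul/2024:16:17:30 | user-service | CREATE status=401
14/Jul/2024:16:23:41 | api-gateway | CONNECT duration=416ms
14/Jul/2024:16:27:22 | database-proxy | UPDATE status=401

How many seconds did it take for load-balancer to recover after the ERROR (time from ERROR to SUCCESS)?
199

To calculate recovery time:

1. Find ERROR event for load-balancer: 14/Jul/2024:16:11:00
2. Find next SUCCESS event for load-balancer: 14/Jul/2024:16:14:19
3. Recovery time: 14/Jul/2024:16:14:19 - 14/Jul/2024:16:11:00 = 199 seconds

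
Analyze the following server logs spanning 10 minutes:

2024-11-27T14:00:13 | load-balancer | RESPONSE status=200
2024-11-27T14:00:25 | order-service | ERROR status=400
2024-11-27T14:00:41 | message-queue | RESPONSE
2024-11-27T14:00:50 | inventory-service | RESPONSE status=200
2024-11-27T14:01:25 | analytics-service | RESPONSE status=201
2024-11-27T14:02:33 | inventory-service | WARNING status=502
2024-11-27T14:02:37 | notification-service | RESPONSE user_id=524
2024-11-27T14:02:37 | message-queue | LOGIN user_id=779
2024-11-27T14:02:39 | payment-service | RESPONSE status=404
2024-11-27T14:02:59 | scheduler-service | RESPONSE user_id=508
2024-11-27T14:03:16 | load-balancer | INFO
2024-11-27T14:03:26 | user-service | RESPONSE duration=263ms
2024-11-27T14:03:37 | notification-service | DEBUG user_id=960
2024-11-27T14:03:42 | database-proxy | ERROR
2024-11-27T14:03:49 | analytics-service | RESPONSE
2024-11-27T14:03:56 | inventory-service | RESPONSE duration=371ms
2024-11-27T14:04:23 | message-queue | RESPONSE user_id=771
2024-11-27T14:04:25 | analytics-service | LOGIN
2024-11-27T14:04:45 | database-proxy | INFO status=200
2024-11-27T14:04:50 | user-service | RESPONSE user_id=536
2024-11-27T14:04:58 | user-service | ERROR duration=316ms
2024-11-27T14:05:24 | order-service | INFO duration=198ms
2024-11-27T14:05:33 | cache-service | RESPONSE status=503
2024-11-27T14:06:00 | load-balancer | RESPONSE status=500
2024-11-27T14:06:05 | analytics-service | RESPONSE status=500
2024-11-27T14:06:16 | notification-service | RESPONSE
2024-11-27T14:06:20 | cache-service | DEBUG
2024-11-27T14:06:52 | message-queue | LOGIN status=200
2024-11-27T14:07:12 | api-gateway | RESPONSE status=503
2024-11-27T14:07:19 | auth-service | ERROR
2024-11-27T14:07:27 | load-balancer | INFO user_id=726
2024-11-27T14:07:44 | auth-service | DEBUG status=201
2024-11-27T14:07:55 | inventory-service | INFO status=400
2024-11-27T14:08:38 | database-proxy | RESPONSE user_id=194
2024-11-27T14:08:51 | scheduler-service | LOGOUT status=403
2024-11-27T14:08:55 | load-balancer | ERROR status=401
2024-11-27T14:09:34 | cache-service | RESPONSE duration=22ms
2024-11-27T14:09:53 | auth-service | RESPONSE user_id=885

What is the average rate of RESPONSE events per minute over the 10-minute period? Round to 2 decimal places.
2.0

To calculate the rate:

1. Count total RESPONSE events: 20
2. Total time period: 10 minutes
3. Rate = 20 / 10 = 2.0 events per minute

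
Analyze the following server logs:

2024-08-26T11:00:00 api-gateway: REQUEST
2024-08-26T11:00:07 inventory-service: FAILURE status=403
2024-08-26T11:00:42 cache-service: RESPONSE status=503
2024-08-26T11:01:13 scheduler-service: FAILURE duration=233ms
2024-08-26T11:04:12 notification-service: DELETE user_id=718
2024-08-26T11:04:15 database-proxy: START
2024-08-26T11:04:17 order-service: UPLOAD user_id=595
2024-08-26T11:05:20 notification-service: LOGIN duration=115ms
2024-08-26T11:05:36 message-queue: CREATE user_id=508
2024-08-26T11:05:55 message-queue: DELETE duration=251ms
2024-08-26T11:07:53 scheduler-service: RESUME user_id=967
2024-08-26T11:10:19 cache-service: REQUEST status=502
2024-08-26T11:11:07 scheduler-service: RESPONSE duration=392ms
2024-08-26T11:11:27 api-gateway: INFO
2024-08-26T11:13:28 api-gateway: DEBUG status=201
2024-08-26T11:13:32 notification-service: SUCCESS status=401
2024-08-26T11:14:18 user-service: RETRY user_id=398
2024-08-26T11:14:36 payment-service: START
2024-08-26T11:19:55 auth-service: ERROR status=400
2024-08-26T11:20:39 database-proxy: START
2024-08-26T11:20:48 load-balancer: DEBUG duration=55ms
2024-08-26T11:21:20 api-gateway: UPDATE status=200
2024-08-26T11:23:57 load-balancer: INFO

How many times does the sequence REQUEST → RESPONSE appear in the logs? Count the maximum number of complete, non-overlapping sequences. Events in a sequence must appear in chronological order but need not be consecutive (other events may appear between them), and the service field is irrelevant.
2

To count sequences:

1. Look for pattern: REQUEST → RESPONSE
2. Greedily scan the log in chronological order, matching each sequence element in turn (ignoring service)
3. Each time the full pattern completes, increment the count and restart matching from the next event
4. Complete non-overlapping sequences found: 2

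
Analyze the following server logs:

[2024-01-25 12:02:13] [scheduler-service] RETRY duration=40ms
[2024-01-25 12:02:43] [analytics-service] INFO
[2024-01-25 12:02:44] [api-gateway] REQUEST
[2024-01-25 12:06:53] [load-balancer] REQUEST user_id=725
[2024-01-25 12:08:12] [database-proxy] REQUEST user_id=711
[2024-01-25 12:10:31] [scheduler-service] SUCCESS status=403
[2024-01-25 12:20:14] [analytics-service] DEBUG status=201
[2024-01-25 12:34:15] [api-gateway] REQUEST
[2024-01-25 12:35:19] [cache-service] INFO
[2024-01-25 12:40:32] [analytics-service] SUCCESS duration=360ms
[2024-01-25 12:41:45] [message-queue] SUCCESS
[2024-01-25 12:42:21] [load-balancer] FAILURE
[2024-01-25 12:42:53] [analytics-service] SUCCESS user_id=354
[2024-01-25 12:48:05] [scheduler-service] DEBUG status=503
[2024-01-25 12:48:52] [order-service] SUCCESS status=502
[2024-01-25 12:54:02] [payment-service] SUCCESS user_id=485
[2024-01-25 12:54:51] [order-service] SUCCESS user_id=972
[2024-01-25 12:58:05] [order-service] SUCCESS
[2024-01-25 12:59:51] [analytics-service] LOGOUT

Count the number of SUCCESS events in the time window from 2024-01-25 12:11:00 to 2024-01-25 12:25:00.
0

To count events in the time window:

1. Window boundaries: 2024-01-25 12:11:00 to 2024-01-25 12:25:00
2. Filter for SUCCESS events within this window
3. Count matching events: 0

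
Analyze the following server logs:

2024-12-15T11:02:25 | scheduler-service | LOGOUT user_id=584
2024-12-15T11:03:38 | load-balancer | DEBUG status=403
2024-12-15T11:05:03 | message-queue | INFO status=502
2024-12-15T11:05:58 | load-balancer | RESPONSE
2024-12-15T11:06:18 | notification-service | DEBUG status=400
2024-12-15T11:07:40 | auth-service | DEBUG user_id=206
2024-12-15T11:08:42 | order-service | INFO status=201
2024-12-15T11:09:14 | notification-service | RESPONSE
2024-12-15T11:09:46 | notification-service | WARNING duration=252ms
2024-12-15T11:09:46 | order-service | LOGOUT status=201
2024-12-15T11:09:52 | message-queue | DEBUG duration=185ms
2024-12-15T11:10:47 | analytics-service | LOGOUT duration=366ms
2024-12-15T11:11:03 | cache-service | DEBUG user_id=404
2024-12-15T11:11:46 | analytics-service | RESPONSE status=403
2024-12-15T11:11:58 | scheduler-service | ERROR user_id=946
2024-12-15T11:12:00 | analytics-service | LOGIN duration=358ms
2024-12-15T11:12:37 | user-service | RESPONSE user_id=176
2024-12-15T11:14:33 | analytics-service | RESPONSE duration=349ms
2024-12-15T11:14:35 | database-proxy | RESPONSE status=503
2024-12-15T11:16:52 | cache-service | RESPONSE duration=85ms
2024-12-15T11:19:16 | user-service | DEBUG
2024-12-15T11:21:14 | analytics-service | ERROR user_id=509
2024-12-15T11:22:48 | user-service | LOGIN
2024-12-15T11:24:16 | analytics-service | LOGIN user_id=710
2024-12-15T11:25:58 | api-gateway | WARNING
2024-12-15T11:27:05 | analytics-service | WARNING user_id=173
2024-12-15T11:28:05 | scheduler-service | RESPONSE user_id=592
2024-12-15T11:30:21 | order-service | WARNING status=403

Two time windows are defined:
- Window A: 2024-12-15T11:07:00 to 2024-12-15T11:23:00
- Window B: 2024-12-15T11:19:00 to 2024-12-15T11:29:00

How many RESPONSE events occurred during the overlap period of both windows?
0

To find overlap events:

1. Window A: 2024-12-15T11:07:00 to 2024-12-15T11:23:00
2. Window B: 2024-12-15T11:19:00 to 2024-12-15T11:29:00
3. Overlap period: 2024-12-15T11:19:00 to 2024-12-15T11:23:00
4. Count RESPONSE events in overlap: 0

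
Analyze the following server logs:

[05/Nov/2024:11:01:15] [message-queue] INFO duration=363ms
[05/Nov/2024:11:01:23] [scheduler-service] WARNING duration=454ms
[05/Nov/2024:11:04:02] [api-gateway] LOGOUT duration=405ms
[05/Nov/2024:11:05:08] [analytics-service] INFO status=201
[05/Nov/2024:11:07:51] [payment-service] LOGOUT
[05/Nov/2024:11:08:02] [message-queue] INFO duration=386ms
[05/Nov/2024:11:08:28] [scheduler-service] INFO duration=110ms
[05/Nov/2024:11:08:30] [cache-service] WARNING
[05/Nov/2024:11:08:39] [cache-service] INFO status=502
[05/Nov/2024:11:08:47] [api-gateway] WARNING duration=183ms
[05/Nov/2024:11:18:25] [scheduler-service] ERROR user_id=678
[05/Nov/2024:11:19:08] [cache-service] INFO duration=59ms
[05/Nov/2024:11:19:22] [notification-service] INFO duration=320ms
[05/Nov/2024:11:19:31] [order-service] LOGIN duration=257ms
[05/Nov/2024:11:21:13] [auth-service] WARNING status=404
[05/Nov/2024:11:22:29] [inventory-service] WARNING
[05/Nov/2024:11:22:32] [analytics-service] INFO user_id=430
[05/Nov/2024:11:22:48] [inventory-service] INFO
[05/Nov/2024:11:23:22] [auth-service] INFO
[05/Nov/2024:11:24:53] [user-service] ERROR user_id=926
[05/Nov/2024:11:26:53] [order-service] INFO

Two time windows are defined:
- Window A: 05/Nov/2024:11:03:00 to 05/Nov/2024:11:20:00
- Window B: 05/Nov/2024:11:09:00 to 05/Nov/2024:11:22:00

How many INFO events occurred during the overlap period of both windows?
2

To find overlap events:

1. Window A: 05/Nov/2024:11:03:00 to 05/Nov/2024:11:20:00
2. Window B: 05/Nov/2024:11:09:00 to 05/Nov/2024:11:22:00
3. Overlap period: 05/Nov/2024:11:09:00 to 05/Nov/2024:11:20:00
4. Count INFO events in overlap: 2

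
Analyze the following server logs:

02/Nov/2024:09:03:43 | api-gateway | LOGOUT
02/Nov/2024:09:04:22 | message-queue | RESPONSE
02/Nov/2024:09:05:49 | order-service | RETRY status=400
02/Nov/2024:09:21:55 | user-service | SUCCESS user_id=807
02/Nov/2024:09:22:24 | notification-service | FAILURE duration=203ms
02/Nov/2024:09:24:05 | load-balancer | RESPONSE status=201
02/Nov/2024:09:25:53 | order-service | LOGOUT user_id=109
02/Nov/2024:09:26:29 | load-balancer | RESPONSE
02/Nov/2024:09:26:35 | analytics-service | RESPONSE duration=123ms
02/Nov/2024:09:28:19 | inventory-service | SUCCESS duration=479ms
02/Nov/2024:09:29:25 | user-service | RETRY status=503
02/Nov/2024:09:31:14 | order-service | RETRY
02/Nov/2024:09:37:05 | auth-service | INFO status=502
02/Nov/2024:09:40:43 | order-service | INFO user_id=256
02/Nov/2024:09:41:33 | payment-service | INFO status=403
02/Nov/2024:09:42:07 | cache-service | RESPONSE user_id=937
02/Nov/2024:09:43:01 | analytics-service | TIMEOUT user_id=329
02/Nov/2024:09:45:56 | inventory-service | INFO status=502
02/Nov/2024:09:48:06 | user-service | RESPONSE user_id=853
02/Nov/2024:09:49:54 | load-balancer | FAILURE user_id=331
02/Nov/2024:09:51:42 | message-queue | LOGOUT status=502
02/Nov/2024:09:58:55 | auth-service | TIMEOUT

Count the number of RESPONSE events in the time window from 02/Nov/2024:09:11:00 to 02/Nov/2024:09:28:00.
3

To count events in the time window:

1. Window boundaries: 02/Nov/2024:09:11:00 to 02/Nov/2024:09:28:00
2. Filter for RESPONSE events within this window
3. Count matching events: 3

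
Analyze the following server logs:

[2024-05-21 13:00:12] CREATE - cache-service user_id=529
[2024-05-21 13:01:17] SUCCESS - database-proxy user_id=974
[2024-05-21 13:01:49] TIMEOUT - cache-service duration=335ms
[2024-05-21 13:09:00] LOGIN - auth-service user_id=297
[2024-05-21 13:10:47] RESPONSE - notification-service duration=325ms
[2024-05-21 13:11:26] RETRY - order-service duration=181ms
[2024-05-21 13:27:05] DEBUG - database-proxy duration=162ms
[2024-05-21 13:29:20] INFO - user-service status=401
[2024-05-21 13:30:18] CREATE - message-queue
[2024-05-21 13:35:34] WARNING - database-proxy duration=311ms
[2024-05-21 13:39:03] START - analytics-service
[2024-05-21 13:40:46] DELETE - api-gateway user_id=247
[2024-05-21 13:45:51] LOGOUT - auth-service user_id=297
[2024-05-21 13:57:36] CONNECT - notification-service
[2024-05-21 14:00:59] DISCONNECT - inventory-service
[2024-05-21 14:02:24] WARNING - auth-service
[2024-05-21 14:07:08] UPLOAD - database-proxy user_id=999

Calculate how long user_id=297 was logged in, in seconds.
2211

To calculate session duration:

1. Find LOGIN event for user_id=297: 2024-05-21 13:09:00
2. Find LOGOUT event for user_id=297: 2024-05-21 13:45:51
3. Session duration: 2024-05-21 13:45:51 - 2024-05-21 13:09:00 = 2211 seconds (36 minutes)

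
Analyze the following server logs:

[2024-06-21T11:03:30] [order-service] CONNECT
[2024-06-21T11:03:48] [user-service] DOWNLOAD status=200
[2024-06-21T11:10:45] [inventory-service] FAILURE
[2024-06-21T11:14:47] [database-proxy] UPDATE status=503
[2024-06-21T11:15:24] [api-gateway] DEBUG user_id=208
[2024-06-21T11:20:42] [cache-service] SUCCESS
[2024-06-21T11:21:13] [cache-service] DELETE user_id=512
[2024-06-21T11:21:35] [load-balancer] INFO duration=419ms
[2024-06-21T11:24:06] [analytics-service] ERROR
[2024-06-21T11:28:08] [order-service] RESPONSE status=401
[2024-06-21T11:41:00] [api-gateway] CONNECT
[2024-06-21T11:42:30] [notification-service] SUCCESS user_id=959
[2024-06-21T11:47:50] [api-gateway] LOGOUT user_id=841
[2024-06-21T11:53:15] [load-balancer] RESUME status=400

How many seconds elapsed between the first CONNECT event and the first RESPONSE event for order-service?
1478

To find the time between events:

1. Locate the first CONNECT event for order-service: 2024-06-21T11:03:30
2. Locate the first RESPONSE event for order-service: 2024-06-21T11:28:08
3. Calculate the difference: 2024-06-21T11:28:08 - 2024-06-21T11:03:30 = 1478 seconds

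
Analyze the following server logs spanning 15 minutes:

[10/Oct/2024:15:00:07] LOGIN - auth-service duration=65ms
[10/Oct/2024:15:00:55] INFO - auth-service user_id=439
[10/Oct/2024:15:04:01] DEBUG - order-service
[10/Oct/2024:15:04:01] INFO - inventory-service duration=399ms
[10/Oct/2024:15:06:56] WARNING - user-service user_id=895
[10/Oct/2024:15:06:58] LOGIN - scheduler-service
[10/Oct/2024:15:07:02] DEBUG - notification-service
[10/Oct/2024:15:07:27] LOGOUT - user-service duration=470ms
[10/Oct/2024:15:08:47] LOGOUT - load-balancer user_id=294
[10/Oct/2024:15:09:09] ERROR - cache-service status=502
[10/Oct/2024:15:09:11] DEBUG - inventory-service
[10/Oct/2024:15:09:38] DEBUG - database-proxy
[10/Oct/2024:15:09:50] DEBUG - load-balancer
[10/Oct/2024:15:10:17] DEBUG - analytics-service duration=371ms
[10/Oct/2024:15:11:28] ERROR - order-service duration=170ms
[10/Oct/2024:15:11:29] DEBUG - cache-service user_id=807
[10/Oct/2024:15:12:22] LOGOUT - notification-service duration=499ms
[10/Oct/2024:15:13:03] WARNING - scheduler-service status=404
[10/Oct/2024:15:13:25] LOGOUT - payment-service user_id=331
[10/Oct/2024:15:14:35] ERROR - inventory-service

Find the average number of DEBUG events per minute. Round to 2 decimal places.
0.47

To calculate the rate:

1. Count total DEBUG events: 7
2. Total time period: 15 minutes
3. Rate = 7 / 15 = 0.47 events per minute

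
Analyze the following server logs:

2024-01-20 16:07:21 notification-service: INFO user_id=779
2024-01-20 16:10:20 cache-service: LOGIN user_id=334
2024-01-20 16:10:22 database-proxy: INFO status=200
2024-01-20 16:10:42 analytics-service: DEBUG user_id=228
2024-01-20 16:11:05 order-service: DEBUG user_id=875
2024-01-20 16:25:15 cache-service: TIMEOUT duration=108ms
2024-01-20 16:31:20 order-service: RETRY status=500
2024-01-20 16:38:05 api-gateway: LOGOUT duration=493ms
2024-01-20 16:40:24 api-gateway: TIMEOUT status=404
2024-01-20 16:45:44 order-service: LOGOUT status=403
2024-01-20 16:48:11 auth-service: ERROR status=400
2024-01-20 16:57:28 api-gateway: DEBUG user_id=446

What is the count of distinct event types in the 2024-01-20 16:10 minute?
3

To count unique event types:

1. Filter events in the minute starting at 2024-01-20 16:10
2. Extract event types from matching entries
3. Count unique types: 3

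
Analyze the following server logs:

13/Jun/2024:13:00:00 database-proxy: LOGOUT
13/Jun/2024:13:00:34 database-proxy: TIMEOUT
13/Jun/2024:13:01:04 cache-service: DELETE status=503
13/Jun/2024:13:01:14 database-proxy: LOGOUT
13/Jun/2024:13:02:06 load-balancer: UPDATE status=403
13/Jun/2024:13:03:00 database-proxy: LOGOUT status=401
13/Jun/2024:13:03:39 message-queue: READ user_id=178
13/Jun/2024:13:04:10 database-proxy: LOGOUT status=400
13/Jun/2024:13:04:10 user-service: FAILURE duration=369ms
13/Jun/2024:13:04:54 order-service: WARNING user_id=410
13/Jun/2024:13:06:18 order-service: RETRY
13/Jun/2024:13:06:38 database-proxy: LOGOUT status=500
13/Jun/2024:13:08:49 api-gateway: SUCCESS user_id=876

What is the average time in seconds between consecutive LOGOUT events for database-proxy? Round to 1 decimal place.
99.5

To calculate average interval:

1. Find all LOGOUT events for database-proxy in order
2. Calculate time gaps between consecutive events
3. Compute mean of gaps: 398 / 4 = 99.5 seconds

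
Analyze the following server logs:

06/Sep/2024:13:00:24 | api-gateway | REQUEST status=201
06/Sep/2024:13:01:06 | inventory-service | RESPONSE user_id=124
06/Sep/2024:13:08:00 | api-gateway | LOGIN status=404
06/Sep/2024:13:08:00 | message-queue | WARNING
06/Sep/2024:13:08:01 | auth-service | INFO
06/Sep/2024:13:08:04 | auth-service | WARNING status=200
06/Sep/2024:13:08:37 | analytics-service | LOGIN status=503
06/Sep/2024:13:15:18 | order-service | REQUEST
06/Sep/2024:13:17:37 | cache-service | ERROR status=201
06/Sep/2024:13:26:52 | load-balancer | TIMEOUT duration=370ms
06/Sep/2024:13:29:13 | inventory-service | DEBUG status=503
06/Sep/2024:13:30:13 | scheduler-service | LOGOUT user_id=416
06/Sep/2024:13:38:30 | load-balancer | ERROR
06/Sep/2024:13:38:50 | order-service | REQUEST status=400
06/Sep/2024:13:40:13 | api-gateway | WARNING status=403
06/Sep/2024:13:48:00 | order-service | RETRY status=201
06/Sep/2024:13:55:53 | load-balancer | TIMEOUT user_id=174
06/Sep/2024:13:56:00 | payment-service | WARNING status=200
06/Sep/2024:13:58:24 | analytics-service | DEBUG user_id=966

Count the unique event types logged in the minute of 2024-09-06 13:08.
3

To count unique event types:

1. Filter events in the minute starting at 2024-09-06 13:08
2. Extract event types from matching entries
3. Count unique types: 3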